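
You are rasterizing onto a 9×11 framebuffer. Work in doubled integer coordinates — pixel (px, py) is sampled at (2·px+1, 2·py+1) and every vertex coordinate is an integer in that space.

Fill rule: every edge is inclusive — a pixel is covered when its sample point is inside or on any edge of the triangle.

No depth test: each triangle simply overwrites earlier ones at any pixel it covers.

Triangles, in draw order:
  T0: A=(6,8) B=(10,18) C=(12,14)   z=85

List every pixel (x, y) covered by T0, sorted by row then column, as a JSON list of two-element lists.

T0:
  2·area = 36  (B↔C swapped to make it positive)
  edge (6, 8)→(12, 14): d=(6,6) inclusive
  edge (12, 14)→(10, 18): d=(-2,4) inclusive
  edge (10, 18)→(6, 8): d=(-4,-10) inclusive
    (0,1)@(1, 3): e=[0,66,-30] → .  [on edge]
    (1,2)@(3, 5): e=[0,54,-18] → .  [on edge]
    (2,3)@(5, 7): e=[0,42,-6] → .  [on edge]
    (3,4)@(7, 9): e=[0,30,6] → X  [on edge]
    (4,4)@(9, 9): e=[-12,22,26] → .
    (3,5)@(7, 11): e=[12,26,-2] → .
    (4,5)@(9, 11): e=[0,18,18] → X  [on edge]
    (5,5)@(11, 11): e=[-12,10,38] → .
    (4,6)@(9, 13): e=[12,14,10] → X
    (5,6)@(11, 13): e=[0,6,30] → X  [on edge]
    (6,6)@(13, 13): e=[-12,-2,50] → .
    (4,7)@(9, 15): e=[24,10,2] → X
    (6,7)@(13, 15): e=[0,-6,42] → .  [on edge]
    (7,8)@(15, 17): e=[0,-18,54] → .  [on edge]
    (8,9)@(17, 19): e=[0,-30,66] → .  [on edge]
  covered (6 px):
    . . . . . . . . .
    . . . . . . . . .
    . . . . . . . . .
    . . . . . . . . .
    . . . X . . . . .
    . . . . X . . . .
    . . . . X X . . .
    . . . . X X . . .
    . . . . . . . . .
    . . . . . . . . .
    . . . . . . . . .

Answer: [[3,4],[4,5],[4,6],[5,6],[4,7],[5,7]]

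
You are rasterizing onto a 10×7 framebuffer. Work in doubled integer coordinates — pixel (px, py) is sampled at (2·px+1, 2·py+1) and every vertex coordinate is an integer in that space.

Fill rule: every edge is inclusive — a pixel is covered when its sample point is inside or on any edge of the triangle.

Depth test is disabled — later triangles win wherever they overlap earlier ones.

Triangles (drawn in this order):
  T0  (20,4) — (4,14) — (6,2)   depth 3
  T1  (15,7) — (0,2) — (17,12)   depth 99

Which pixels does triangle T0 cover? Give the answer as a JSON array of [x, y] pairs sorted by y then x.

T0:
  2·area = 172
  edge (20, 4)→(4, 14): d=(-16,10) inclusive
  edge (4, 14)→(6, 2): d=(2,-12) inclusive
  edge (6, 2)→(20, 4): d=(14,2) inclusive
    (3,1)@(7, 3): e=[146,14,12] → █
    (4,1)@(9, 3): e=[126,38,8] → █
    (5,1)@(11, 3): e=[106,62,4] → █
    (6,1)@(13, 3): e=[86,86,0] → █  [on edge]
    (7,1)@(15, 3): e=[66,110,-4] → ·
    (3,2)@(7, 5): e=[114,18,40] → █
    (7,2)@(15, 5): e=[34,114,24] → █
    (8,2)@(17, 5): e=[14,138,20] → █
    (9,2)@(19, 5): e=[-6,162,16] → ·
    (3,3)@(7, 7): e=[82,22,68] → █
    (8,3)@(17, 7): e=[-18,142,48] → ·
    (2,4)@(5, 9): e=[70,2,100] → █
  covered (22 px):
    · · · · · · · · · ·
    · · · █ █ █ █ · · ·
    · · · █ █ █ █ █ █ ·
    · · · █ █ █ █ █ · ·
    · · █ █ █ █ · · · ·
    · · █ █ · · · · · ·
    · · █ · · · · · · ·
T1:
  2·area = 65  (B↔C swapped to make it positive)
  edge (15, 7)→(17, 12): d=(2,5) inclusive
  edge (17, 12)→(0, 2): d=(-17,-10) inclusive
  edge (0, 2)→(15, 7): d=(15,5) inclusive
    (1,1)@(3, 3): e=[52,13,0] → █  [on edge]
    (2,1)@(5, 3): e=[42,33,-10] → ·
    (1,2)@(3, 5): e=[56,-21,30] → ·
    (3,2)@(7, 5): e=[36,19,10] → █
    (4,2)@(9, 5): e=[26,39,0] → █  [on edge]
    (5,2)@(11, 5): e=[16,59,-10] → ·
    (3,3)@(7, 7): e=[40,-15,40] → ·
    (4,3)@(9, 7): e=[30,5,30] → █
    (5,3)@(11, 7): e=[20,25,20] → █
    (6,3)@(13, 7): e=[10,45,10] → █
    (7,3)@(15, 7): e=[0,65,0] → █  [on edge]
    (8,3)@(17, 7): e=[-10,85,-10] → ·
  covered (9 px):
    · · · · · · · · · ·
    · █ · · · · · · · ·
    · · · █ █ · · · · ·
    · · · · █ █ █ █ · ·
    · · · · · · █ █ · ·
    · · · · · · · · · ·
    · · · · · · · · · ·

Final: [[3,1],[4,1],[5,1],[6,1],[3,2],[4,2],[5,2],[6,2],[7,2],[8,2],[3,3],[4,3],[5,3],[6,3],[7,3],[2,4],[3,4],[4,4],[5,4],[2,5],[3,5],[2,6]]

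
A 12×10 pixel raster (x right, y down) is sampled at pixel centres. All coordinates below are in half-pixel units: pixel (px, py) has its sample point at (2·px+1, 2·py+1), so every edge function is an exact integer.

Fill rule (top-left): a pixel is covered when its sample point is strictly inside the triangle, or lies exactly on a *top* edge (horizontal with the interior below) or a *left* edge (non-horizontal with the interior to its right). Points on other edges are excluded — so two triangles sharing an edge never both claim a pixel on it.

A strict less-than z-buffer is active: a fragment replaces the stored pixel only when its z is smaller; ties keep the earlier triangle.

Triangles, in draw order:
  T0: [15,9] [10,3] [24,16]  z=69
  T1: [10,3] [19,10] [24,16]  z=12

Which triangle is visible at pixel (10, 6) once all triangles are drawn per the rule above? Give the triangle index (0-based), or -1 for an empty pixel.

T0:
  2·area = 19
  edge (15, 9)→(10, 3): d=(-5,-6) top-left  bias=+0
  edge (10, 3)→(24, 16): d=(14,13) right/bottom  bias=-1
  edge (24, 16)→(15, 9): d=(-9,-7) top-left  bias=+0
    (7,4)@(15, 9): e=[0,19,0] → X  [on edge]
    (8,4)@(17, 9): e=[12,-7,14] → .
    (7,5)@(15, 11): e=[-10,47,-18] → .
  covered (1 px):
    . . . . . . . . . . . .
    . . . . . . . . . . . .
    . . . . . . . . . . . .
    . . . . . . . . . . . .
    . . . . . . . X . . . .
    . . . . . . . . . . . .
    . . . . . . . . . . . .
    . . . . . . . . . . . .
    . . . . . . . . . . . .
    . . . . . . . . . . . .
T1:
  2·area = 19
  edge (10, 3)→(19, 10): d=(9,7) right/bottom  bias=-1
  edge (19, 10)→(24, 16): d=(5,6) right/bottom  bias=-1
  edge (24, 16)→(10, 3): d=(-14,-13) top-left  bias=+0
    (7,3)@(15, 7): e=[1,9,9] → X
    (8,3)@(17, 7): e=[-13,-3,35] → .
    (7,4)@(15, 9): e=[19,19,-19] → .
    (8,4)@(17, 9): e=[5,7,7] → X
    (9,4)@(19, 9): e=[-9,-5,33] → .
    (8,5)@(17, 11): e=[23,17,-21] → .
    (9,5)@(19, 11): e=[9,5,5] → X
    (10,5)@(21, 11): e=[-5,-7,31] → .
    (9,6)@(19, 13): e=[27,15,-23] → .
    (10,6)@(21, 13): e=[13,3,3] → X
    (11,6)@(23, 13): e=[-1,-9,29] → .
    (10,7)@(21, 15): e=[31,13,-25] → .
  covered (5 px):
    . . . . . . . . . . . .
    . . . . . . . . . . . .
    . . . . . . . . . . . .
    . . . . . . . X . . . .
    . . . . . . . . X . . .
    . . . . . . . . . X . .
    . . . . . . . . . . X .
    . . . . . . . . . . . X
    . . . . . . . . . . . .
    . . . . . . . . . . . .

Z-buffer (winner per pixel, '.' = empty):
  . . . . . . . . . . . .
  . . . . . . . . . . . .
  . . . . . . . . . . . .
  . . . . . . . 1 . . . .
  . . . . . . . 0 1 . . .
  . . . . . . . . . 1 . .
  . . . . . . . . . . 1 .
  . . . . . . . . . . . 1
  . . . . . . . . . . . .
  . . . . . . . . . . . .

Final: 1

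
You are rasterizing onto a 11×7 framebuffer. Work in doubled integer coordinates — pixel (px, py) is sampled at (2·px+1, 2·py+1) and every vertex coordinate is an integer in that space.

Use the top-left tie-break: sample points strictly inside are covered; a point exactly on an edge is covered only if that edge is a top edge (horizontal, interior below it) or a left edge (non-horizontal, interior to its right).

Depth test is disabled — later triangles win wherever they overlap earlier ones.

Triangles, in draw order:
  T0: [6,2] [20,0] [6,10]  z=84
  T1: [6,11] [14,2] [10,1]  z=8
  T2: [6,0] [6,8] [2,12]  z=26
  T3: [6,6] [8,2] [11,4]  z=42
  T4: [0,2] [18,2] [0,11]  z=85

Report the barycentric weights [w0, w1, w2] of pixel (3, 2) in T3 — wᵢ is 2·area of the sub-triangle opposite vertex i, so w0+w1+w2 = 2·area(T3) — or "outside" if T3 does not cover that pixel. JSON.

T0:
  2·area = 112
  edge (6, 2)→(20, 0): d=(14,-2) top-left  bias=+0
  edge (20, 0)→(6, 10): d=(-14,10) right/bottom  bias=-1
  edge (6, 10)→(6, 2): d=(0,-8) top-left  bias=+0
    (6,0)@(13, 1): e=[0,56,56] → #  [on edge]
    (7,0)@(15, 1): e=[4,36,72] → #
    (8,0)@(17, 1): e=[8,16,88] → #
    (9,0)@(19, 1): e=[12,-4,104] → ·
    (3,1)@(7, 3): e=[16,88,8] → #
    (4,1)@(9, 3): e=[20,68,24] → #
    (5,1)@(11, 3): e=[24,48,40] → #
    (8,1)@(17, 3): e=[36,-12,88] → ·
    (3,2)@(7, 5): e=[44,60,8] → #
    (6,2)@(13, 5): e=[56,0,56] → ·  [on edge]
    (7,2)@(15, 5): e=[60,-20,72] → ·
    (3,3)@(7, 7): e=[72,32,8] → #
  covered (14 px):
    · · · · · · # # # · ·
    · · · # # # # # · · ·
    · · · # # # · · · · ·
    · · · # # · · · · · ·
    · · · # · · · · · · ·
    · · · · · · · · · · ·
    · · · · · · · · · · ·
T1:
  2·area = 44  (B↔C swapped to make it positive)
  edge (6, 11)→(10, 1): d=(4,-10) top-left  bias=+0
  edge (10, 1)→(14, 2): d=(4,1) right/bottom  bias=-1
  edge (14, 2)→(6, 11): d=(-8,9) right/bottom  bias=-1
    (5,1)@(11, 3): e=[18,7,19] → #
    (6,1)@(13, 3): e=[38,5,1] → #
    (7,1)@(15, 3): e=[58,3,-17] → ·
    (4,2)@(9, 5): e=[6,17,21] → #
    (6,2)@(13, 5): e=[46,13,-15] → ·
    (4,3)@(9, 7): e=[14,25,5] → #
    (5,3)@(11, 7): e=[34,23,-13] → ·
    (3,4)@(7, 9): e=[2,35,7] → #
    (4,4)@(9, 9): e=[22,33,-11] → ·
    (3,5)@(7, 11): e=[10,43,-9] → ·
  covered (6 px):
    · · · · · · · · · · ·
    · · · · · # # · · · ·
    · · · · # # · · · · ·
    · · · · # · · · · · ·
    · · · # · · · · · · ·
    · · · · · · · · · · ·
    · · · · · · · · · · ·
T2:
  2·area = 32
  edge (6, 0)→(6, 8): d=(0,8) right/bottom  bias=-1
  edge (6, 8)→(2, 12): d=(-4,4) right/bottom  bias=-1
  edge (2, 12)→(6, 0): d=(4,-12) top-left  bias=+0
    (6,0)@(13, 1): e=[-56,0,88] → ·  [on edge]
    (2,1)@(5, 3): e=[8,24,0] → #  [on edge]
    (3,1)@(7, 3): e=[-8,16,24] → ·
    (5,1)@(11, 3): e=[-40,0,72] → ·  [on edge]
    (2,2)@(5, 5): e=[8,16,8] → #
    (3,2)@(7, 5): e=[-8,8,32] → ·
    (4,2)@(9, 5): e=[-24,0,56] → ·  [on edge]
    (2,3)@(5, 7): e=[8,8,16] → #
    (3,3)@(7, 7): e=[-8,0,40] → ·  [on edge]
    (1,4)@(3, 9): e=[24,8,0] → #  [on edge]
    (2,4)@(5, 9): e=[8,0,24] → ·  [on edge]
    (1,5)@(3, 11): e=[24,0,8] → ·  [on edge]
    (0,6)@(1, 13): e=[40,0,-8] → ·  [on edge]
  covered (4 px):
    · · · · · · · · · · ·
    · · # · · · · · · · ·
    · · # · · · · · · · ·
    · · # · · · · · · · ·
    · # · · · · · · · · ·
    · · · · · · · · · · ·
    · · · · · · · · · · ·
T3:
  2·area = 16
  edge (6, 6)→(8, 2): d=(2,-4) top-left  bias=+0
  edge (8, 2)→(11, 4): d=(3,2) right/bottom  bias=-1
  edge (11, 4)→(6, 6): d=(-5,2) right/bottom  bias=-1
    (4,1)@(9, 3): e=[6,1,9] → #
    (5,1)@(11, 3): e=[14,-3,5] → ·
    (3,2)@(7, 5): e=[2,11,3] → #
    (4,2)@(9, 5): e=[10,7,-1] → ·
    (3,3)@(7, 7): e=[6,17,-7] → ·
  covered (2 px):
    · · · · · · · · · · ·
    · · · · # · · · · · ·
    · · · # · · · · · · ·
    · · · · · · · · · · ·
    · · · · · · · · · · ·
    · · · · · · · · · · ·
    · · · · · · · · · · ·
T4:
  2·area = 162
  edge (0, 2)→(18, 2): d=(18,0) top-left  bias=+0
  edge (18, 2)→(0, 11): d=(-18,9) right/bottom  bias=-1
  edge (0, 11)→(0, 2): d=(0,-9) top-left  bias=+0
    (0,1)@(1, 3): e=[18,135,9] → #
    (1,1)@(3, 3): e=[18,117,27] → #
    (2,1)@(5, 3): e=[18,99,45] → #
    (3,1)@(7, 3): e=[18,81,63] → #
    (4,1)@(9, 3): e=[18,63,81] → #
    (5,1)@(11, 3): e=[18,45,99] → #
    (6,1)@(13, 3): e=[18,27,117] → #
    (7,1)@(15, 3): e=[18,9,135] → #
    (8,1)@(17, 3): e=[18,-9,153] → ·
    (0,2)@(1, 5): e=[54,99,9] → #
    (6,2)@(13, 5): e=[54,-9,117] → ·
    (7,2)@(15, 5): e=[54,-27,135] → ·
  covered (20 px):
    · · · · · · · · · · ·
    # # # # # # # # · · ·
    # # # # # # · · · · ·
    # # # # · · · · · · ·
    # # · · · · · · · · ·
    · · · · · · · · · · ·
    · · · · · · · · · · ·

Result: [11,3,2]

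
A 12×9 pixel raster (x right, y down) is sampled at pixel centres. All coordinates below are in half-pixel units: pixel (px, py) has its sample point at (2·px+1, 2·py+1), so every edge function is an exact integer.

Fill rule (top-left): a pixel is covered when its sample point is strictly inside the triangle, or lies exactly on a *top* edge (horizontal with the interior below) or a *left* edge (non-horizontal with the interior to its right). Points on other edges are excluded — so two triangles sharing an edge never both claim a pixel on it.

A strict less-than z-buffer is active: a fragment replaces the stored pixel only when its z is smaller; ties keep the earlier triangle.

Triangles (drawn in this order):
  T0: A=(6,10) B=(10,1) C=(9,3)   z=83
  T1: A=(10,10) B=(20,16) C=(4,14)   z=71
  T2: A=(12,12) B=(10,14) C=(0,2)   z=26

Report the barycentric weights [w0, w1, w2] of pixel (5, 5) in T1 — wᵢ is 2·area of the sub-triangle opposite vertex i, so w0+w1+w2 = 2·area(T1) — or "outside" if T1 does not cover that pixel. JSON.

T0:
  2·area = 1  (B↔C swapped to make it positive)
  edge (6, 10)→(9, 3): d=(3,-7) top-left  bias=+0
  edge (9, 3)→(10, 1): d=(1,-2) top-left  bias=+0
  edge (10, 1)→(6, 10): d=(-4,9) right/bottom  bias=-1
    (4,1)@(9, 3): e=[0,0,1] → █  [on edge]
    (5,1)@(11, 3): e=[14,4,-17] → ·
    (4,2)@(9, 5): e=[6,2,-7] → ·
    (3,3)@(7, 7): e=[-2,0,3] → ·  [on edge]
    (2,5)@(5, 11): e=[-4,0,5] → ·  [on edge]
    (1,7)@(3, 15): e=[-6,0,7] → ·  [on edge]
    (1,8)@(3, 17): e=[0,2,-1] → ·  [on edge]
  covered (1 px):
    · · · · · · · · · · · ·
    · · · · █ · · · · · · ·
    · · · · · · · · · · · ·
    · · · · · · · · · · · ·
    · · · · · · · · · · · ·
    · · · · · · · · · · · ·
    · · · · · · · · · · · ·
    · · · · · · · · · · · ·
    · · · · · · · · · · · ·
T1:
  2·area = 76
  edge (10, 10)→(20, 16): d=(10,6) right/bottom  bias=-1
  edge (20, 16)→(4, 14): d=(-16,-2) top-left  bias=+0
  edge (4, 14)→(10, 10): d=(6,-4) top-left  bias=+0
    (2,3)@(5, 7): e=[0,114,-38] → ·  [on edge]
    (4,5)@(9, 11): e=[16,58,2] → █
    (5,5)@(11, 11): e=[4,62,10] → █
    (6,5)@(13, 11): e=[-8,66,18] → ·
    (3,6)@(7, 13): e=[48,22,6] → █
    (6,6)@(13, 13): e=[12,34,30] → █
    (7,6)@(15, 13): e=[0,38,38] → ·  [on edge]
    (3,7)@(7, 15): e=[68,-10,18] → ·
    (4,7)@(9, 15): e=[56,-6,26] → ·
    (5,7)@(11, 15): e=[44,-2,34] → ·
    (6,7)@(13, 15): e=[32,2,42] → █
    (7,7)@(15, 15): e=[20,6,50] → █
  covered (9 px):
    · · · · · · · · · · · ·
    · · · · · · · · · · · ·
    · · · · · · · · · · · ·
    · · · · · · · · · · · ·
    · · · · · · · · · · · ·
    · · · · █ █ · · · · · ·
    · · · █ █ █ █ · · · · ·
    · · · · · · █ █ █ · · ·
    · · · · · · · · · · · ·
T2:
  2·area = 44
  edge (12, 12)→(10, 14): d=(-2,2) right/bottom  bias=-1
  edge (10, 14)→(0, 2): d=(-10,-12) top-left  bias=+0
  edge (0, 2)→(12, 12): d=(12,10) right/bottom  bias=-1
    (11,0)@(23, 1): e=[0,286,-242] → ·  [on edge]
    (0,1)@(1, 3): e=[40,2,2] → █
    (1,1)@(3, 3): e=[36,26,-18] → ·
    (10,1)@(21, 3): e=[0,242,-198] → ·  [on edge]
    (0,2)@(1, 5): e=[36,-18,26] → ·
    (1,2)@(3, 5): e=[32,6,6] → █
    (2,2)@(5, 5): e=[28,30,-14] → ·
    (9,2)@(19, 5): e=[0,198,-154] → ·  [on edge]
    (1,3)@(3, 7): e=[28,-14,30] → ·
    (2,3)@(5, 7): e=[24,10,10] → █
    (3,3)@(7, 7): e=[20,34,-10] → ·
    (8,3)@(17, 7): e=[0,154,-110] → ·  [on edge]
    (7,4)@(15, 9): e=[0,110,-66] → ·  [on edge]
    (6,5)@(13, 11): e=[0,66,-22] → ·  [on edge]
    (5,6)@(11, 13): e=[0,22,22] → ·  [on edge]
    (4,7)@(9, 15): e=[0,-22,66] → ·  [on edge]
    (3,8)@(7, 17): e=[0,-66,110] → ·  [on edge]
  covered (5 px):
    · · · · · · · · · · · ·
    █ · · · · · · · · · · ·
    · █ · · · · · · · · · ·
    · · █ · · · · · · · · ·
    · · · █ · · · · · · · ·
    · · · · █ · · · · · · ·
    · · · · · · · · · · · ·
    · · · · · · · · · · · ·
    · · · · · · · · · · · ·

Answer: [62,10,4]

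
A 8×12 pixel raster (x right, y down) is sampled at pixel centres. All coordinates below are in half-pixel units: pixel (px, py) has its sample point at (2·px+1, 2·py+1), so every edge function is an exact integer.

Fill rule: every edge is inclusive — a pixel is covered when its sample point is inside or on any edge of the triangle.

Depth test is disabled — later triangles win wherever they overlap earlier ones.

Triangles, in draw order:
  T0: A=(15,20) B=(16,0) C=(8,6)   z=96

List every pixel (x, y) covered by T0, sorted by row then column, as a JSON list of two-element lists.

T0:
  2·area = 154  (B↔C swapped to make it positive)
  edge (15, 20)→(8, 6): d=(-7,-14) inclusive
  edge (8, 6)→(16, 0): d=(8,-6) inclusive
  edge (16, 0)→(15, 20): d=(-1,20) inclusive
    (7,0)@(15, 1): e=[133,2,19] → #
    (6,1)@(13, 3): e=[91,6,57] → #
    (5,2)@(11, 5): e=[49,10,95] → #
    (4,3)@(9, 7): e=[7,14,133] → #
    (4,4)@(9, 9): e=[-7,30,131] → ·
    (5,4)@(11, 9): e=[21,42,91] → #
    (5,5)@(11, 11): e=[7,58,89] → #
    (5,6)@(11, 13): e=[-7,74,87] → ·
    (6,6)@(13, 13): e=[21,86,47] → #
    (6,7)@(13, 15): e=[7,102,45] → #
    (6,8)@(13, 17): e=[-7,118,43] → ·
    (7,8)@(15, 17): e=[21,130,3] → #
  covered (22 px):
    · · · · · · · #
    · · · · · · # #
    · · · · · # # #
    · · · · # # # #
    · · · · · # # #
    · · · · · # # #
    · · · · · · # #
    · · · · · · # #
    · · · · · · · #
    · · · · · · · #
    · · · · · · · ·
    · · · · · · · ·

Answer: [[7,0],[6,1],[7,1],[5,2],[6,2],[7,2],[4,3],[5,3],[6,3],[7,3],[5,4],[6,4],[7,4],[5,5],[6,5],[7,5],[6,6],[7,6],[6,7],[7,7],[7,8],[7,9]]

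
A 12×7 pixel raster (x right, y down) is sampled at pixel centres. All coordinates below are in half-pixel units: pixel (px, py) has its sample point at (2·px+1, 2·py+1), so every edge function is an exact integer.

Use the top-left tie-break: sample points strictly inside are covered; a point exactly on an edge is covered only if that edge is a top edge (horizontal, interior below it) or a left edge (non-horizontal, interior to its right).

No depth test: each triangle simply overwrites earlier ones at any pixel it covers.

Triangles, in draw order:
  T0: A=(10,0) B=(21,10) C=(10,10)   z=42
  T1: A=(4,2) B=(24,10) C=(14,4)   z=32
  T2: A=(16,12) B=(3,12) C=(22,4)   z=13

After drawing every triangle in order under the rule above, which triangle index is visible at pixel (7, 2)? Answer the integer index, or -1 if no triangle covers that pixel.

T0:
  2·area = 110
  edge (10, 0)→(21, 10): d=(11,10) right/bottom  bias=-1
  edge (21, 10)→(10, 10): d=(-11,0) right/bottom  bias=-1
  edge (10, 10)→(10, 0): d=(0,-10) top-left  bias=+0
    (5,0)@(11, 1): e=[1,99,10] → █
    (6,0)@(13, 1): e=[-19,99,30] → ·
    (5,1)@(11, 3): e=[23,77,10] → █
    (6,1)@(13, 3): e=[3,77,30] → █
    (7,1)@(15, 3): e=[-17,77,50] → ·
    (5,2)@(11, 5): e=[45,55,10] → █
    (7,2)@(15, 5): e=[5,55,50] → █
    (8,2)@(17, 5): e=[-15,55,70] → ·
    (5,3)@(11, 7): e=[67,33,10] → █
    (8,3)@(17, 7): e=[7,33,70] → █
    (9,3)@(19, 7): e=[-13,33,90] → ·
    (5,4)@(11, 9): e=[89,11,10] → █
  covered (15 px):
    · · · · · █ · · · · · ·
    · · · · · █ █ · · · · ·
    · · · · · █ █ █ · · · ·
    · · · · · █ █ █ █ · · ·
    · · · · · █ █ █ █ █ · ·
    · · · · · · · · · · · ·
    · · · · · · · · · · · ·
T1:
  2·area = 40  (B↔C swapped to make it positive)
  edge (4, 2)→(14, 4): d=(10,2) right/bottom  bias=-1
  edge (14, 4)→(24, 10): d=(10,6) right/bottom  bias=-1
  edge (24, 10)→(4, 2): d=(-20,-8) top-left  bias=+0
    (4,0)@(9, 1): e=[-20,0,60] → ·  [on edge]
    (3,1)@(7, 3): e=[4,32,4] → █
    (4,1)@(9, 3): e=[0,20,20] → ·  [on edge]
    (3,2)@(7, 5): e=[24,52,-36] → ·
    (6,2)@(13, 5): e=[12,16,12] → █
    (7,2)@(15, 5): e=[8,4,28] → █
    (8,2)@(17, 5): e=[4,-8,44] → ·
    (9,2)@(19, 5): e=[0,-20,60] → ·  [on edge]
    (6,3)@(13, 7): e=[32,36,-28] → ·
    (7,3)@(15, 7): e=[28,24,-12] → ·
    (8,3)@(17, 7): e=[24,12,4] → █
    (9,3)@(19, 7): e=[20,0,20] → ·  [on edge]
  covered (4 px):
    · · · · · · · · · · · ·
    · · · █ · · · · · · · ·
    · · · · · · █ █ · · · ·
    · · · · · · · · █ · · ·
    · · · · · · · · · · · ·
    · · · · · · · · · · · ·
    · · · · · · · · · · · ·
T2:
  2·area = 104
  edge (16, 12)→(3, 12): d=(-13,0) right/bottom  bias=-1
  edge (3, 12)→(22, 4): d=(19,-8) top-left  bias=+0
  edge (22, 4)→(16, 12): d=(-6,8) right/bottom  bias=-1
    (10,2)@(21, 5): e=[91,11,2] → █
    (11,2)@(23, 5): e=[91,27,-14] → ·
    (7,3)@(15, 7): e=[65,1,38] → █
    (8,3)@(17, 7): e=[65,17,22] → █
    (9,3)@(19, 7): e=[65,33,6] → █
    (10,3)@(21, 7): e=[65,49,-10] → ·
    (5,4)@(11, 9): e=[39,7,58] → █
    (6,4)@(13, 9): e=[39,23,42] → █
    (9,4)@(19, 9): e=[39,71,-6] → ·
    (3,5)@(7, 11): e=[13,13,78] → █
    (4,5)@(9, 11): e=[13,29,62] → █
    (8,5)@(17, 11): e=[13,93,-2] → ·
  covered (13 px):
    · · · · · · · · · · · ·
    · · · · · · · · · · · ·
    · · · · · · · · · · █ ·
    · · · · · · · █ █ █ · ·
    · · · · · █ █ █ █ · · ·
    · · · █ █ █ █ █ · · · ·
    · · · · · · · · · · · ·

Z-buffer (winner per pixel, '.' = empty):
  . . . . . 0 . . . . . .
  . . . 1 . 0 0 . . . . .
  . . . . . 0 1 1 . . 2 .
  . . . . . 0 0 2 2 2 . .
  . . . . . 2 2 2 2 0 . .
  . . . 2 2 2 2 2 . . . .
  . . . . . . . . . . . .

Result: 1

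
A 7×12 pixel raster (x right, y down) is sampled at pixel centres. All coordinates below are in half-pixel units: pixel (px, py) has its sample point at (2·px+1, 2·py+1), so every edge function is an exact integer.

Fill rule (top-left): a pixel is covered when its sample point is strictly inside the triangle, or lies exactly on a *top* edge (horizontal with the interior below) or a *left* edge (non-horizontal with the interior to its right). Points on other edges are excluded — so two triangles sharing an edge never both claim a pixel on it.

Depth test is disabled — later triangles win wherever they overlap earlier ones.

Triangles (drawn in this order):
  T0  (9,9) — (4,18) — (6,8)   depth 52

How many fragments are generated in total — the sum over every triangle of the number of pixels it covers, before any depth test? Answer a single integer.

T0:
  2·area = 32
  edge (9, 9)→(4, 18): d=(-5,9) right/bottom  bias=-1
  edge (4, 18)→(6, 8): d=(2,-10) top-left  bias=+0
  edge (6, 8)→(9, 9): d=(3,1) right/bottom  bias=-1
    (3,1)@(7, 3): e=[48,0,-16] → ·  [on edge]
    (1,3)@(3, 7): e=[64,-32,0] → ·  [on edge]
    (3,4)@(7, 9): e=[18,12,2] → #
    (4,4)@(9, 9): e=[0,32,0] → ·  [on edge]
    (3,5)@(7, 11): e=[8,16,8] → #
    (4,5)@(9, 11): e=[-10,36,6] → ·
    (2,6)@(5, 13): e=[16,0,16] → #  [on edge]
    (3,6)@(7, 13): e=[-2,20,14] → ·
    (2,7)@(5, 15): e=[6,4,22] → #
    (3,7)@(7, 15): e=[-12,24,20] → ·
    (2,8)@(5, 17): e=[-4,8,28] → ·
    (1,11)@(3, 23): e=[-16,0,48] → ·  [on edge]
  covered (4 px):
    · · · · · · ·
    · · · · · · ·
    · · · · · · ·
    · · · · · · ·
    · · · # · · ·
    · · · # · · ·
    · · # · · · ·
    · · # · · · ·
    · · · · · · ·
    · · · · · · ·
    · · · · · · ·
    · · · · · · ·

Answer: 4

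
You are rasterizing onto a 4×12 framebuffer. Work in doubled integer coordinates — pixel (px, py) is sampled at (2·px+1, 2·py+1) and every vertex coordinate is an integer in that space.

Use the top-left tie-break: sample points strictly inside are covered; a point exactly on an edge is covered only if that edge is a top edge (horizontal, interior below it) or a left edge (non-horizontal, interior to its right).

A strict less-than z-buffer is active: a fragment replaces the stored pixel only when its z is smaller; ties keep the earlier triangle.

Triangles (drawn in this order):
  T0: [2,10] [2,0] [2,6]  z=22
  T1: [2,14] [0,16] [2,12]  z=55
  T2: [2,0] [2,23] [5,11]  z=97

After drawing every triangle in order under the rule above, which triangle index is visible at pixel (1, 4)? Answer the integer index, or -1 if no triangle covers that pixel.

T0:
  degenerate (2·area = 0) — covers nothing
T1:
  2·area = 4
  edge (2, 14)→(0, 16): d=(-2,2) right/bottom  bias=-1
  edge (0, 16)→(2, 12): d=(2,-4) top-left  bias=+0
  edge (2, 12)→(2, 14): d=(0,2) right/bottom  bias=-1
    (3,4)@(7, 9): e=[0,14,-10] → .  [on edge]
    (2,5)@(5, 11): e=[0,10,-6] → .  [on edge]
    (1,6)@(3, 13): e=[0,6,-2] → .  [on edge]
    (0,7)@(1, 15): e=[0,2,2] → .  [on edge]
  covered (0 px):
    . . . .
    . . . .
    . . . .
    . . . .
    . . . .
    . . . .
    . . . .
    . . . .
    . . . .
    . . . .
    . . . .
    . . . .
T2:
  2·area = 69  (B↔C swapped to make it positive)
  edge (2, 0)→(5, 11): d=(3,11) right/bottom  bias=-1
  edge (5, 11)→(2, 23): d=(-3,12) right/bottom  bias=-1
  edge (2, 23)→(2, 0): d=(0,-23) top-left  bias=+0
    (3,1)@(7, 3): e=[-46,0,115] → .  [on edge]
    (1,2)@(3, 5): e=[4,42,23] → X
    (2,2)@(5, 5): e=[-18,18,69] → .
    (1,3)@(3, 7): e=[10,36,23] → X
    (2,3)@(5, 7): e=[-12,12,69] → .
    (1,4)@(3, 9): e=[16,30,23] → X
    (2,4)@(5, 9): e=[-6,6,69] → .
    (1,5)@(3, 11): e=[22,24,23] → X
    (2,5)@(5, 11): e=[0,0,69] → .  [on edge]
    (1,6)@(3, 13): e=[28,18,23] → X
    (2,6)@(5, 13): e=[6,-6,69] → .
    (1,7)@(3, 15): e=[34,12,23] → X
    (1,9)@(3, 19): e=[46,0,23] → .  [on edge]
  covered (7 px):
    . . . .
    . . . .
    . X . .
    . X . .
    . X . .
    . X . .
    . X . .
    . X . .
    . X . .
    . . . .
    . . . .
    . . . .

Z-buffer (winner per pixel, '.' = empty):
  . . . .
  . . . .
  . 2 . .
  . 2 . .
  . 2 . .
  . 2 . .
  . 2 . .
  . 2 . .
  . 2 . .
  . . . .
  . . . .
  . . . .

Final: 2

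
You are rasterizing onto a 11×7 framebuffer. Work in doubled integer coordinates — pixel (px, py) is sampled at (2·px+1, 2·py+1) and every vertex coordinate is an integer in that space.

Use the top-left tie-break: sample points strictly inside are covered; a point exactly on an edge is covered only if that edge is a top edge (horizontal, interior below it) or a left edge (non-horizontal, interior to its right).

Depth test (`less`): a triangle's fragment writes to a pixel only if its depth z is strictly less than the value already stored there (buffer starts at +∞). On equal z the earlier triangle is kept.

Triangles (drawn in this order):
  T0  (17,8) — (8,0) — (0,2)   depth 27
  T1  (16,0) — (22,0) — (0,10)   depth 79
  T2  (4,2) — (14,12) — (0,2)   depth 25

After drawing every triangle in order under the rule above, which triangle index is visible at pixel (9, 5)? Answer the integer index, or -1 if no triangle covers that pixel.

T0:
  2·area = 82  (B↔C swapped to make it positive)
  edge (17, 8)→(0, 2): d=(-17,-6) top-left  bias=+0
  edge (0, 2)→(8, 0): d=(8,-2) top-left  bias=+0
  edge (8, 0)→(17, 8): d=(9,8) right/bottom  bias=-1
    (2,0)@(5, 1): e=[47,2,33] → #
    (3,0)@(7, 1): e=[59,6,17] → #
    (4,0)@(9, 1): e=[71,10,1] → #
    (5,0)@(11, 1): e=[83,14,-15] → ·
    (1,1)@(3, 3): e=[1,14,67] → #
    (5,1)@(11, 3): e=[49,30,3] → #
    (6,1)@(13, 3): e=[61,34,-13] → ·
    (1,2)@(3, 5): e=[-33,30,85] → ·
    (2,2)@(5, 5): e=[-21,34,69] → ·
    (3,2)@(7, 5): e=[-9,38,53] → ·
    (4,2)@(9, 5): e=[3,42,37] → #
    (6,2)@(13, 5): e=[27,50,5] → #
  covered (12 px):
    · · # # # · · · · · ·
    · # # # # # · · · · ·
    · · · · # # # · · · ·
    · · · · · · · # · · ·
    · · · · · · · · · · ·
    · · · · · · · · · · ·
    · · · · · · · · · · ·
T1:
  2·area = 60
  edge (16, 0)→(22, 0): d=(6,0) top-left  bias=+0
  edge (22, 0)→(0, 10): d=(-22,10) right/bottom  bias=-1
  edge (0, 10)→(16, 0): d=(16,-10) top-left  bias=+0
    (7,0)@(15, 1): e=[6,48,6] → #
    (8,0)@(17, 1): e=[6,28,26] → #
    (9,0)@(19, 1): e=[6,8,46] → #
    (10,0)@(21, 1): e=[6,-12,66] → ·
    (6,1)@(13, 3): e=[18,24,18] → #
    (8,1)@(17, 3): e=[18,-16,58] → ·
    (9,1)@(19, 3): e=[18,-36,78] → ·
    (4,2)@(9, 5): e=[30,20,10] → #
    (5,2)@(11, 5): e=[30,0,30] → ·  [on edge]
    (6,2)@(13, 5): e=[30,-20,50] → ·
    (7,2)@(15, 5): e=[30,-40,70] → ·
    (2,3)@(5, 7): e=[42,16,2] → #
  covered (7 px):
    · · · · · · · # # # ·
    · · · · · · # # · · ·
    · · · · # · · · · · ·
    · · # · · · · · · · ·
    · · · · · · · · · · ·
    · · · · · · · · · · ·
    · · · · · · · · · · ·
T2:
  2·area = 40
  edge (4, 2)→(14, 12): d=(10,10) right/bottom  bias=-1
  edge (14, 12)→(0, 2): d=(-14,-10) top-left  bias=+0
  edge (0, 2)→(4, 2): d=(4,0) top-left  bias=+0
    (1,0)@(3, 1): e=[0,44,-4] → ·  [on edge]
    (1,1)@(3, 3): e=[20,16,4] → #
    (2,1)@(5, 3): e=[0,36,4] → ·  [on edge]
    (1,2)@(3, 5): e=[40,-12,12] → ·
    (2,2)@(5, 5): e=[20,8,12] → #
    (3,2)@(7, 5): e=[0,28,12] → ·  [on edge]
    (2,3)@(5, 7): e=[40,-20,20] → ·
    (3,3)@(7, 7): e=[20,0,20] → #  [on edge]
    (4,3)@(9, 7): e=[0,20,20] → ·  [on edge]
    (3,4)@(7, 9): e=[40,-28,28] → ·
    (5,4)@(11, 9): e=[0,12,28] → ·  [on edge]
    (6,5)@(13, 11): e=[0,4,36] → ·  [on edge]
    (7,6)@(15, 13): e=[0,-4,44] → ·  [on edge]
  covered (3 px):
    · · · · · · · · · · ·
    · # · · · · · · · · ·
    · · # · · · · · · · ·
    · · · # · · · · · · ·
    · · · · · · · · · · ·
    · · · · · · · · · · ·
    · · · · · · · · · · ·

Z-buffer (winner per pixel, '.' = empty):
  . . 0 0 0 . . 1 1 1 .
  . 2 0 0 0 0 1 1 . . .
  . . 2 . 0 0 0 . . . .
  . . 1 2 . . . 0 . . .
  . . . . . . . . . . .
  . . . . . . . . . . .
  . . . . . . . . . . .

Result: -1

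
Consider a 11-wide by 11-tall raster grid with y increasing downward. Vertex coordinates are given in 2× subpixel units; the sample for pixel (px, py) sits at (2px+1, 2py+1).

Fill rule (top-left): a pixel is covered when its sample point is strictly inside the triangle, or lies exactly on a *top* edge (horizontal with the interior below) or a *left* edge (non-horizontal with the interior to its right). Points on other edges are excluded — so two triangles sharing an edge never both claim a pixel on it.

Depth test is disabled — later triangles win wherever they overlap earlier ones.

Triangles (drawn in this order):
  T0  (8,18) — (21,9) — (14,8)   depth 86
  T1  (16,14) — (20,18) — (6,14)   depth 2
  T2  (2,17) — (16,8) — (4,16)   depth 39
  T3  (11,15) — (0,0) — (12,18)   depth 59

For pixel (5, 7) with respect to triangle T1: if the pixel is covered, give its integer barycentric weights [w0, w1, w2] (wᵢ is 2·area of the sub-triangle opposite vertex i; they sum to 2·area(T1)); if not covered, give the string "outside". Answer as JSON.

T0:
  2·area = 76  (B↔C swapped to make it positive)
  edge (8, 18)→(14, 8): d=(6,-10) top-left  bias=+0
  edge (14, 8)→(21, 9): d=(7,1) right/bottom  bias=-1
  edge (21, 9)→(8, 18): d=(-13,9) right/bottom  bias=-1
    (8,1)@(17, 3): e=[0,-38,114] → ·  [on edge]
    (3,3)@(7, 7): e=[-76,0,152] → ·  [on edge]
    (7,4)@(15, 9): e=[16,6,54] → #
    (8,4)@(17, 9): e=[36,4,36] → #
    (9,4)@(19, 9): e=[56,2,18] → #
    (10,4)@(21, 9): e=[76,0,0] → ·  [on edge]
    (6,5)@(13, 11): e=[8,22,46] → #
    (9,5)@(19, 11): e=[68,16,-8] → ·
    (5,6)@(11, 13): e=[0,38,38] → #  [on edge]
    (8,6)@(17, 13): e=[60,32,-16] → ·
    (5,7)@(11, 15): e=[12,52,12] → #
    (6,7)@(13, 15): e=[32,50,-6] → ·
  covered (11 px):
    · · · · · · · · · · ·
    · · · · · · · · · · ·
    · · · · · · · · · · ·
    · · · · · · · · · · ·
    · · · · · · · # # # ·
    · · · · · · # # # · ·
    · · · · · # # # · · ·
    · · · · · # · · · · ·
    · · · · # · · · · · ·
    · · · · · · · · · · ·
    · · · · · · · · · · ·
T1:
  2·area = 40
  edge (16, 14)→(20, 18): d=(4,4) right/bottom  bias=-1
  edge (20, 18)→(6, 14): d=(-14,-4) top-left  bias=+0
  edge (6, 14)→(16, 14): d=(10,0) top-left  bias=+0
    (1,0)@(3, 1): e=[0,170,-130] → ·  [on edge]
    (2,1)@(5, 3): e=[0,150,-110] → ·  [on edge]
    (3,2)@(7, 5): e=[0,130,-90] → ·  [on edge]
    (4,3)@(9, 7): e=[0,110,-70] → ·  [on edge]
    (5,4)@(11, 9): e=[0,90,-50] → ·  [on edge]
    (6,5)@(13, 11): e=[0,70,-30] → ·  [on edge]
    (7,6)@(15, 13): e=[0,50,-10] → ·  [on edge]
    (5,7)@(11, 15): e=[24,6,10] → #
    (6,7)@(13, 15): e=[16,14,10] → #
    (7,7)@(15, 15): e=[8,22,10] → #
    (8,7)@(17, 15): e=[0,30,10] → ·  [on edge]
    (5,8)@(11, 17): e=[32,-22,30] → ·
    (9,8)@(19, 17): e=[0,10,30] → ·  [on edge]
    (10,9)@(21, 19): e=[0,-10,50] → ·  [on edge]
  covered (4 px):
    · · · · · · · · · · ·
    · · · · · · · · · · ·
    · · · · · · · · · · ·
    · · · · · · · · · · ·
    · · · · · · · · · · ·
    · · · · · · · · · · ·
    · · · · · · · · · · ·
    · · · · · # # # · · ·
    · · · · · · · · # · ·
    · · · · · · · · · · ·
    · · · · · · · · · · ·
T2:
  2·area = 4
  edge (2, 17)→(16, 8): d=(14,-9) top-left  bias=+0
  edge (16, 8)→(4, 16): d=(-12,8) right/bottom  bias=-1
  edge (4, 16)→(2, 17): d=(-2,1) right/bottom  bias=-1
  covered (0 px):
    · · · · · · · · · · ·
    · · · · · · · · · · ·
    · · · · · · · · · · ·
    · · · · · · · · · · ·
    · · · · · · · · · · ·
    · · · · · · · · · · ·
    · · · · · · · · · · ·
    · · · · · · · · · · ·
    · · · · · · · · · · ·
    · · · · · · · · · · ·
    · · · · · · · · · · ·
T3:
  2·area = 18  (B↔C swapped to make it positive)
  edge (11, 15)→(12, 18): d=(1,3) right/bottom  bias=-1
  edge (12, 18)→(0, 0): d=(-12,-18) top-left  bias=+0
  edge (0, 0)→(11, 15): d=(11,15) right/bottom  bias=-1
    (3,1)@(7, 3): e=[0,90,-72] → ·  [on edge]
    (2,3)@(5, 7): e=[10,6,2] → #
    (3,3)@(7, 7): e=[4,42,-28] → ·
    (2,4)@(5, 9): e=[12,-18,24] → ·
    (4,4)@(9, 9): e=[0,54,-36] → ·  [on edge]
    (4,6)@(9, 13): e=[4,6,8] → #
    (5,6)@(11, 13): e=[-2,42,-22] → ·
    (4,7)@(9, 15): e=[6,-18,30] → ·
    (5,7)@(11, 15): e=[0,18,0] → ·  [on edge]
    (6,10)@(13, 21): e=[0,-18,36] → ·  [on edge]
  covered (2 px):
    · · · · · · · · · · ·
    · · · · · · · · · · ·
    · · · · · · · · · · ·
    · · # · · · · · · · ·
    · · · · · · · · · · ·
    · · · · · · · · · · ·
    · · · · # · · · · · ·
    · · · · · · · · · · ·
    · · · · · · · · · · ·
    · · · · · · · · · · ·
    · · · · · · · · · · ·

Result: [6,10,24]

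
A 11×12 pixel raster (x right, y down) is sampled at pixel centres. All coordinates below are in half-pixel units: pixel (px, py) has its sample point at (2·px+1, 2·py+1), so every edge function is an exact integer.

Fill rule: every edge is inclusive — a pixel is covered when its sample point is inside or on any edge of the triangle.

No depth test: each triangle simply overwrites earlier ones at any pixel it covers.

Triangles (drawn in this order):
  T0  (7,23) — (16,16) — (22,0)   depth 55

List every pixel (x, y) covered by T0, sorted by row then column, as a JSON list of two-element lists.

T0:
  2·area = 102  (B↔C swapped to make it positive)
  edge (7, 23)→(22, 0): d=(15,-23) inclusive
  edge (22, 0)→(16, 16): d=(-6,16) inclusive
  edge (16, 16)→(7, 23): d=(-9,7) inclusive
    (9,2)@(19, 5): e=[6,18,78] → X
    (10,2)@(21, 5): e=[52,-14,64] → .
    (9,3)@(19, 7): e=[36,6,60] → X
    (10,3)@(21, 7): e=[82,-26,46] → .
    (8,4)@(17, 9): e=[20,26,56] → X
    (9,4)@(19, 9): e=[66,-6,42] → .
    (7,5)@(15, 11): e=[4,46,52] → X
    (9,5)@(19, 11): e=[96,-18,24] → .
    (7,6)@(15, 13): e=[34,34,34] → X
    (9,6)@(19, 13): e=[126,-30,6] → .
    (6,7)@(13, 15): e=[18,54,30] → X
    (8,7)@(17, 15): e=[110,-10,2] → .
    (3,11)@(7, 23): e=[0,102,0] → X  [on edge]
  covered (14 px):
    . . . . . . . . . . .
    . . . . . . . . . . .
    . . . . . . . . . X .
    . . . . . . . . . X .
    . . . . . . . . X . .
    . . . . . . . X X . .
    . . . . . . . X X . .
    . . . . . . X X . . .
    . . . . . X X . . . .
    . . . . . X . . . . .
    . . . . X . . . . . .
    . . . X . . . . . . .

Answer: [[9,2],[9,3],[8,4],[7,5],[8,5],[7,6],[8,6],[6,7],[7,7],[5,8],[6,8],[5,9],[4,10],[3,11]]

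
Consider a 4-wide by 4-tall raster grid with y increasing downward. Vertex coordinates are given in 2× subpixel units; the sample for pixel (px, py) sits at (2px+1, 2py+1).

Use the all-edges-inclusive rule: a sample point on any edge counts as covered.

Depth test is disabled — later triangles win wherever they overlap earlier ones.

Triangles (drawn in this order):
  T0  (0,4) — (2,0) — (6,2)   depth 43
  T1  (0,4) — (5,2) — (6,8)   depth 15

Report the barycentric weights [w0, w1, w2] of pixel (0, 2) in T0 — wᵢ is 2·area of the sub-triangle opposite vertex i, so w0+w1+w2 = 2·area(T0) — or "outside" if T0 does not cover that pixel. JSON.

T0:
  2·area = 20
  edge (0, 4)→(2, 0): d=(2,-4) inclusive
  edge (2, 0)→(6, 2): d=(4,2) inclusive
  edge (6, 2)→(0, 4): d=(-6,2) inclusive
    (1,0)@(3, 1): e=[6,2,12] → #
    (2,0)@(5, 1): e=[14,-2,8] → ·
    (0,1)@(1, 3): e=[2,14,4] → #
    (1,1)@(3, 3): e=[10,10,0] → #  [on edge]
    (2,1)@(5, 3): e=[18,6,-4] → ·
    (0,2)@(1, 5): e=[6,22,-8] → ·
    (1,2)@(3, 5): e=[14,18,-12] → ·
  covered (3 px):
    · # · ·
    # # · ·
    · · · ·
    · · · ·
T1:
  2·area = 32
  edge (0, 4)→(5, 2): d=(5,-2) inclusive
  edge (5, 2)→(6, 8): d=(1,6) inclusive
  edge (6, 8)→(0, 4): d=(-6,-4) inclusive
    (1,1)@(3, 3): e=[1,13,18] → #
    (2,1)@(5, 3): e=[5,1,26] → #
    (3,1)@(7, 3): e=[9,-11,34] → ·
    (1,2)@(3, 5): e=[11,15,6] → #
    (3,2)@(7, 5): e=[19,-9,22] → ·
    (1,3)@(3, 7): e=[21,17,-6] → ·
    (2,3)@(5, 7): e=[25,5,2] → #
    (3,3)@(7, 7): e=[29,-7,10] → ·
  covered (5 px):
    · · · ·
    · # # ·
    · # # ·
    · · # ·

Answer: "outside"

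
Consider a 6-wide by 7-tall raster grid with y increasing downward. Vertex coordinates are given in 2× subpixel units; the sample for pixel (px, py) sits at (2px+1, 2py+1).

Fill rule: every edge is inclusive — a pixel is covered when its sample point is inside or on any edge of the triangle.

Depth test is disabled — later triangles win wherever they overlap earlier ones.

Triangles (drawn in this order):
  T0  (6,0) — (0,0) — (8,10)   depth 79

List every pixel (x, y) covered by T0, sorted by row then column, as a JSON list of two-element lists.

T0:
  2·area = 60  (B↔C swapped to make it positive)
  edge (6, 0)→(8, 10): d=(2,10) inclusive
  edge (8, 10)→(0, 0): d=(-8,-10) inclusive
  edge (0, 0)→(6, 0): d=(6,0) inclusive
    (0,0)@(1, 1): e=[52,2,6] → X
    (1,0)@(3, 1): e=[32,22,6] → X
    (2,0)@(5, 1): e=[12,42,6] → X
    (3,0)@(7, 1): e=[-8,62,6] → .
    (0,1)@(1, 3): e=[56,-14,18] → .
    (1,1)@(3, 3): e=[36,6,18] → X
    (3,1)@(7, 3): e=[-4,46,18] → .
    (1,2)@(3, 5): e=[40,-10,30] → .
    (2,2)@(5, 5): e=[20,10,30] → X
    (3,2)@(7, 5): e=[0,30,30] → X  [on edge]
    (4,2)@(9, 5): e=[-20,50,30] → .
    (2,3)@(5, 7): e=[24,-6,42] → .
  covered (8 px):
    X X X . . .
    . X X . . .
    . . X X . .
    . . . X . .
    . . . . . .
    . . . . . .
    . . . . . .

Result: [[0,0],[1,0],[2,0],[1,1],[2,1],[2,2],[3,2],[3,3]]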